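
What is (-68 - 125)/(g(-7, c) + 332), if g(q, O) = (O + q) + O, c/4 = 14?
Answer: -193/437 ≈ -0.44165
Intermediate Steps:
c = 56 (c = 4*14 = 56)
g(q, O) = q + 2*O
(-68 - 125)/(g(-7, c) + 332) = (-68 - 125)/((-7 + 2*56) + 332) = -193/((-7 + 112) + 332) = -193/(105 + 332) = -193/437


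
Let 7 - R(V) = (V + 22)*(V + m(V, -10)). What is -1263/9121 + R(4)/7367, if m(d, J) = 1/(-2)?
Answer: -10070685/67194407 ≈ -0.14987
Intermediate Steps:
m(d, J) = -1/2
R(V) = 7 - (22 + V)*(-1/2 + V) (R(V) = 7 - (V + 22)*(V - 1/2) = 7 - (22 + V)*(-1/2 + V))
-1263/9121 + R(4)/7367 = -1263/9121 + (18 - 1*4**2 - 43/2*4)/7367 = -1263*1/9121 + (18 - 1*16 - 86)*(1/7367) = -1263/9121 + (18 - 16 - 86)*(1/7367) = -1263/9121 - 84*1/7367 = -1263/9121 - 84/7367 = -10070685/67194407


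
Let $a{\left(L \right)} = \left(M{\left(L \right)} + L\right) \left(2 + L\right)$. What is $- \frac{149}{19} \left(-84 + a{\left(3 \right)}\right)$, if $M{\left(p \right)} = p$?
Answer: $\frac{8046}{19} \approx 423.47$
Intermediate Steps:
$a{\left(L \right)} = 2 L \left(2 + L\right)$ ($a{\left(L \right)} = \left(L + L\right) \left(2 + L\right) = 2 L \left(2 + L\right)$)
$- \frac{149}{19} \left(-84 + a{\left(3 \right)}\right) = - \frac{149}{19} \left(-84 + 2 \cdot 3 \left(2 + 3\right)\right) = \left(-149\right) \frac{1}{19} \left(-84 + 2 \cdot 3 \cdot 5\right) = - \frac{149 \left(-84 + 30\right)}{19} = \left(- \frac{149}{19}\right) \left(-54\right) = \frac{8046}{19}$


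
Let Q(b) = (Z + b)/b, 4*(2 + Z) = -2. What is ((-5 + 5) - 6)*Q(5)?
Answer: -3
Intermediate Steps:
Z = -5/2 (Z = -2 + (1/4)*(-2) = -2 - 1/2 = -5/2 ≈ -2.5000)
Q(b) = (-5/2 + b)/b
((-5 + 5) - 6)*Q(5) = ((-5 + 5) - 6)*((-5/2 + 5)/5) = (0 - 6)*((1/5)*(5/2)) = -6*1/2 = -3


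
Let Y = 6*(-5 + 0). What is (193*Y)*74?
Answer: -428460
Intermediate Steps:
Y = -30 (Y = 6*(-5) = -30)
(193*Y)*74 = (193*(-30))*74 = -5790*74 = -428460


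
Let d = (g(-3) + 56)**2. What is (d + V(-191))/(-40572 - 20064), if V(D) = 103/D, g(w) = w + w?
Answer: -477397/11581476 ≈ -0.041221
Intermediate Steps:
g(w) = 2*w
d = 2500 (d = (2*(-3) + 56)**2 = (-6 + 56)**2 = 50**2 = 2500)
(d + V(-191))/(-40572 - 20064) = (2500 + 103/(-191))/(-40572 - 20064) = (2500 + 103*(-1/191))/(-60636) = (2500 - 103/191)*(-1/60636) = (477397/191)*(-1/60636) = -477397/11581476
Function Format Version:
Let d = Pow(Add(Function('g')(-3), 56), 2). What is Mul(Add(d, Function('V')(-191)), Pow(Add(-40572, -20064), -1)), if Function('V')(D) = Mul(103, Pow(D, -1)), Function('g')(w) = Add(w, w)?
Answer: Rational(-477397, 11581476) ≈ -0.041221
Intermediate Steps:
Function('g')(w) = Mul(2, w)
d = 2500 (d = Pow(Add(Mul(2, -3), 56), 2) = Pow(Add(-6, 56), 2) = Pow(50, 2) = 2500)
Mul(Add(d, Function('V')(-191)), Pow(Add(-40572, -20064), -1)) = Mul(Add(2500, Mul(103, Pow(-191, -1))), Pow(Add(-40572, -20064), -1)) = Mul(Add(2500, Mul(103, Rational(-1, 191))), Pow(-60636, -1)) = Mul(Add(2500, Rational(-103, 191)), Rational(-1, 60636)) = Mul(Rational(477397, 191), Rational(-1, 60636)) = Rational(-477397, 11581476)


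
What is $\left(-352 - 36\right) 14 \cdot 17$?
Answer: $-92344$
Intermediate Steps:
$\left(-352 - 36\right) 14 \cdot 17 = \left(-388\right) 238 = -92344$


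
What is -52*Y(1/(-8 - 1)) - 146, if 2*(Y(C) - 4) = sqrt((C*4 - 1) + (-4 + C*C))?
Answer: -354 - 52*I*sqrt(110)/9 ≈ -354.0 - 60.598*I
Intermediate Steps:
Y(C) = 4 + sqrt(-5 + C**2 + 4*C)/2 (Y(C) = 4 + sqrt((C*4 - 1) + (-4 + C*C))/2 = 4 + sqrt((4*C - 1) + (-4 + C**2))/2 = 4 + sqrt((-1 + 4*C) + (-4 + C**2))/2 = 4 + sqrt(-5 + C**2 + 4*C)/2)
-52*Y(1/(-8 - 1)) - 146 = -52*(4 + sqrt(-5 + (1/(-8 - 1))**2 + 4/(-8 - 1))/2) - 146 = -52*(4 + sqrt(-5 + (1/(-9))**2 + 4/(-9))/2) - 146 = -52*(4 + sqrt(-5 + (-1/9)**2 + 4*(-1/9))/2) - 146 = -52*(4 + sqrt(-5 + 1/81 - 4/9)/2) - 146 = -52*(4 + sqrt(-440/81)/2) - 146 = -52*(4 + (2*I*sqrt(110)/9)/2) - 146 = -52*(4 + I*sqrt(110)/9) - 146 = (-208 - 52*I*sqrt(110)/9) - 146 = -354 - 52*I*sqrt(110)/9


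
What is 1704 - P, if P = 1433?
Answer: 271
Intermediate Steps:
1704 - P = 1704 - 1*1433 = 1704 - 1433 = 271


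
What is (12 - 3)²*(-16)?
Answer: -1296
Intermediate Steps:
(12 - 3)²*(-16) = 9²*(-16) = 81*(-16) = -1296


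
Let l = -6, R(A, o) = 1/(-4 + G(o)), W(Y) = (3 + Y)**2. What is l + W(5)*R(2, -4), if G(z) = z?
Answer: -14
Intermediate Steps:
R(A, o) = 1/(-4 + o)
l + W(5)*R(2, -4) = -6 + (3 + 5)**2/(-4 - 4) = -6 + 8**2/(-8) = -6 + 64*(-1/8) = -6 - 8 = -14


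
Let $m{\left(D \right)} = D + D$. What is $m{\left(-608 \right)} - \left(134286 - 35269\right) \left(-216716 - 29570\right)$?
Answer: $24386499646$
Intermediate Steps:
$m{\left(D \right)} = 2 D$
$m{\left(-608 \right)} - \left(134286 - 35269\right) \left(-216716 - 29570\right) = 2 \left(-608\right) - \left(134286 - 35269\right) \left(-216716 - 29570\right) = -1216 - 99017 \left(-246286\right) = -1216 - -24386500862 = -1216 + 24386500862 = 24386499646$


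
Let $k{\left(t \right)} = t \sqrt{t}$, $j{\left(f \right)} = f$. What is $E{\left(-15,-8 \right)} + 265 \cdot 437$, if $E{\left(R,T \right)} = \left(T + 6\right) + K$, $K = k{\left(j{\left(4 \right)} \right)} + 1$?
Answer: $115812$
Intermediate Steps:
$k{\left(t \right)} = t^{\frac{3}{2}}$
$K = 9$ ($K = 4^{\frac{3}{2}} + 1 = 8 + 1 = 9$)
$E{\left(R,T \right)} = 15 + T$ ($E{\left(R,T \right)} = \left(T + 6\right) + 9 = \left(6 + T\right) + 9 = 15 + T$)
$E{\left(-15,-8 \right)} + 265 \cdot 437 = \left(15 - 8\right) + 265 \cdot 437 = 7 + 115805 = 115812$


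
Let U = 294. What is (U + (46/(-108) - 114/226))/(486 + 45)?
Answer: 1788311/3240162 ≈ 0.55192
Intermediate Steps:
(U + (46/(-108) - 114/226))/(486 + 45) = (294 + (46/(-108) - 114/226))/(486 + 45) = (294 + (46*(-1/108) - 114*1/226))/531 = (294 + (-23/54 - 57/113))*(1/531) = (294 - 5677/6102)*(1/531) = (1788311/6102)*(1/531) = 1788311/3240162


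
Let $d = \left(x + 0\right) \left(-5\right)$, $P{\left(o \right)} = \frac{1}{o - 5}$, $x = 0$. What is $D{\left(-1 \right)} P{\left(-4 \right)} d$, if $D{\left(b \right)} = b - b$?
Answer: $0$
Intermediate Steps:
$D{\left(b \right)} = 0$
$P{\left(o \right)} = \frac{1}{-5 + o}$
$d = 0$ ($d = \left(0 + 0\right) \left(-5\right) = 0 \left(-5\right) = 0$)
$D{\left(-1 \right)} P{\left(-4 \right)} d = \frac{0}{-5 - 4} \cdot 0 = \frac{0}{-9} \cdot 0 = 0 \left(- \frac{1}{9}\right) 0 = 0 \cdot 0 = 0$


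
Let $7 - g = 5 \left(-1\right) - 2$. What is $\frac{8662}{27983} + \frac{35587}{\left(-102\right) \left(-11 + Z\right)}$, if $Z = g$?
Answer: $- \frac{993180449}{8562798} \approx -115.99$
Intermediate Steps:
$g = 14$ ($g = 7 - \left(5 \left(-1\right) - 2\right) = 7 - \left(-5 - 2\right) = 7 - -7 = 7 + 7 = 14$)
$Z = 14$
$\frac{8662}{27983} + \frac{35587}{\left(-102\right) \left(-11 + Z\right)} = \frac{8662}{27983} + \frac{35587}{\left(-102\right) \left(-11 + 14\right)} = 8662 \cdot \frac{1}{27983} + \frac{35587}{\left(-102\right) 3} = \frac{8662}{27983} + \frac{35587}{-306} = \frac{8662}{27983} + 35587 \left(- \frac{1}{306}\right) = \frac{8662}{27983} - \frac{35587}{306} = - \frac{993180449}{8562798}$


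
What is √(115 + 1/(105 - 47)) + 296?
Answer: 296 + √386918/58 ≈ 306.72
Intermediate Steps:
√(115 + 1/(105 - 47)) + 296 = √(115 + 1/58) + 296 = √(6671/58) + 296 = √386918/58 + 296 = 296 + √386918/58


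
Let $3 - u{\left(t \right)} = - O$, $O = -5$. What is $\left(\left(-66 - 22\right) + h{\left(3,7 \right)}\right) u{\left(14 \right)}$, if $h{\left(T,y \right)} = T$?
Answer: $170$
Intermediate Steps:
$u{\left(t \right)} = -2$ ($u{\left(t \right)} = 3 - \left(-1\right) \left(-5\right) = 3 - 5 = -2$)
$\left(\left(-66 - 22\right) + h{\left(3,7 \right)}\right) u{\left(14 \right)} = \left(\left(-66 - 22\right) + 3\right) \left(-2\right) = \left(-88 + 3\right) \left(-2\right) = \left(-85\right) \left(-2\right) = 170$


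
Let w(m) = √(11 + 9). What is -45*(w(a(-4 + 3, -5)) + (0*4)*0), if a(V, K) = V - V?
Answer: -90*√5 ≈ -201.25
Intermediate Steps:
a(V, K) = 0
w(m) = 2*√5 (w(m) = √20 = 2*√5)
-45*(w(a(-4 + 3, -5)) + (0*4)*0) = -45*(2*√5 + (0*4)*0) = -45*(2*√5 + 0*0) = -45*(2*√5 + 0) = -90*√5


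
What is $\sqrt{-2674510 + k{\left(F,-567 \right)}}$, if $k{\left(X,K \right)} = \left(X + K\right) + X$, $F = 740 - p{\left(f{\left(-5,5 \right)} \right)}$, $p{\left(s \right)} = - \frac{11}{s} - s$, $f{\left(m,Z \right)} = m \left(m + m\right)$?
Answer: $\frac{i \sqrt{66837414}}{5} \approx 1635.1 i$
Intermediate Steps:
$f{\left(m,Z \right)} = 2 m^{2}$ ($f{\left(m,Z \right)} = m 2 m = 2 m^{2}$)
$p{\left(s \right)} = - s - \frac{11}{s}$
$F = \frac{39511}{50}$ ($F = 740 - \left(- 2 \left(-5\right)^{2} - \frac{11}{2 \left(-5\right)^{2}}\right) = 740 - \left(- 2 \cdot 25 - \frac{11}{2 \cdot 25}\right) = 740 - \left(\left(-1\right) 50 - \frac{11}{50}\right) = 740 - \left(-50 - \frac{11}{50}\right) = 740 - - \frac{2511}{50} = 740 + \frac{2511}{50} = \frac{39511}{50} \approx 790.22$)
$k{\left(X,K \right)} = K + 2 X$ ($k{\left(X,K \right)} = \left(K + X\right) + X = K + 2 X$)
$\sqrt{-2674510 + k{\left(F,-567 \right)}} = \sqrt{-2674510 + \left(-567 + 2 \cdot \frac{39511}{50}\right)} = \sqrt{-2674510 + \left(-567 + \frac{39511}{25}\right)} = \sqrt{-2674510 + \frac{25336}{25}} = \sqrt{- \frac{66837414}{25}} = \frac{i \sqrt{66837414}}{5}$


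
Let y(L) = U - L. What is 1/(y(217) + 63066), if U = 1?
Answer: 1/62850 ≈ 1.5911e-5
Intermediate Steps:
y(L) = 1 - L
1/(y(217) + 63066) = 1/((1 - 1*217) + 63066) = 1/((1 - 217) + 63066) = 1/(-216 + 63066) = 1/62850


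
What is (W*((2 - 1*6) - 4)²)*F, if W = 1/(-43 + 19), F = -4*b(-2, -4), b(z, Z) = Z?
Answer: -128/3 ≈ -42.667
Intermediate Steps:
F = 16 (F = -4*(-4) = 16)
W = -1/24 (W = 1/(-24) = -1/24 ≈ -0.041667)
(W*((2 - 1*6) - 4)²)*F = -((2 - 1*6) - 4)²/24*16 = -((2 - 6) - 4)²/24*16 = -(-4 - 4)²/24*16 = -1/24*(-8)²*16 = -1/24*64*16 = -8/3*16 = -128/3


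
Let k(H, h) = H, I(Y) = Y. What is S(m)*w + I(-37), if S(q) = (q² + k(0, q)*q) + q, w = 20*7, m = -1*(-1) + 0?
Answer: 243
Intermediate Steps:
m = 1 (m = 1 + 0 = 1)
w = 140
S(q) = q + q² (S(q) = (q² + 0*q) + q = (q² + 0) + q = q² + q = q + q²)
S(m)*w + I(-37) = (1*(1 + 1))*140 - 37 = (1*2)*140 - 37 = 2*140 - 37 = 280 - 37 = 243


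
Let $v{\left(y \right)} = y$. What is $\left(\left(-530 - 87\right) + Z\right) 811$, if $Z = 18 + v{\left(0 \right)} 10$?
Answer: $-485789$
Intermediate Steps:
$Z = 18$ ($Z = 18 + 0 \cdot 10 = 18 + 0 = 18$)
$\left(\left(-530 - 87\right) + Z\right) 811 = \left(\left(-530 - 87\right) + 18\right) 811 = \left(-617 + 18\right) 811 = \left(-599\right) 811 = -485789$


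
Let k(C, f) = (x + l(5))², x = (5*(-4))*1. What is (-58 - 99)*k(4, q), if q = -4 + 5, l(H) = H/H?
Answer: -56677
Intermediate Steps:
x = -20 (x = -20*1 = -20)
l(H) = 1
q = 1
k(C, f) = 361 (k(C, f) = (-20 + 1)² = (-19)² = 361)
(-58 - 99)*k(4, q) = (-58 - 99)*361 = -157*361 = -56677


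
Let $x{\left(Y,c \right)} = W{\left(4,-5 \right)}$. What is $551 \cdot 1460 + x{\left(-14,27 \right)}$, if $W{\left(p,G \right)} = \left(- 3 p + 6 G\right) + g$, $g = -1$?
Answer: $804417$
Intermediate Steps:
$W{\left(p,G \right)} = -1 - 3 p + 6 G$ ($W{\left(p,G \right)} = \left(- 3 p + 6 G\right) - 1 = -1 - 3 p + 6 G$)
$x{\left(Y,c \right)} = -43$ ($x{\left(Y,c \right)} = -1 - 12 + 6 \left(-5\right) = -1 - 12 - 30 = -43$)
$551 \cdot 1460 + x{\left(-14,27 \right)} = 551 \cdot 1460 - 43 = 804460 - 43 = 804417$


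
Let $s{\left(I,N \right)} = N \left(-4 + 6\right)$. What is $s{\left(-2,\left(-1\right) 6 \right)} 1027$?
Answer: $-12324$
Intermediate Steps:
$s{\left(I,N \right)} = 2 N$ ($s{\left(I,N \right)} = N 2 = 2 N$)
$s{\left(-2,\left(-1\right) 6 \right)} 1027 = 2 \left(\left(-1\right) 6\right) 1027 = 2 \left(-6\right) 1027 = \left(-12\right) 1027 = -12324$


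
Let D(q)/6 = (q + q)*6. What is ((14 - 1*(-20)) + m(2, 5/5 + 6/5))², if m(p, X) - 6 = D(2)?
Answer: 33856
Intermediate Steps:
D(q) = 72*q (D(q) = 6*((q + q)*6) = 6*((2*q)*6) = 6*(12*q) = 72*q)
m(p, X) = 150 (m(p, X) = 6 + 72*2 = 6 + 144 = 150)
((14 - 1*(-20)) + m(2, 5/5 + 6/5))² = ((14 - 1*(-20)) + 150)² = ((14 + 20) + 150)² = (34 + 150)² = 184² = 33856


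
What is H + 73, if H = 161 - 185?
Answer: 49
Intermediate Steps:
H = -24
H + 73 = -24 + 73 = 49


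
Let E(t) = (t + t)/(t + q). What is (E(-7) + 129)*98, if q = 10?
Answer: 36554/3 ≈ 12185.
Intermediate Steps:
E(t) = 2*t/(10 + t) (E(t) = (t + t)/(t + 10) = (2*t)/(10 + t) = 2*t/(10 + t))
(E(-7) + 129)*98 = (2*(-7)/(10 - 7) + 129)*98 = (2*(-7)/3 + 129)*98 = (2*(-7)*(⅓) + 129)*98 = (-14/3 + 129)*98 = (373/3)*98 = 36554/3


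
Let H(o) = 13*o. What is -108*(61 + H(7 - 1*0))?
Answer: -16416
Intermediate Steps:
-108*(61 + H(7 - 1*0)) = -108*(61 + 13*(7 - 1*0)) = -108*(61 + 13*(7 + 0)) = -108*(61 + 13*7) = -108*(61 + 91) = -108*152 = -16416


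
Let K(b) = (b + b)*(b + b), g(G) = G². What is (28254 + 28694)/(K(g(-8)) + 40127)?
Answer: 2476/2457 ≈ 1.0077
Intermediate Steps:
K(b) = 4*b² (K(b) = (2*b)*(2*b) = 4*b²)
(28254 + 28694)/(K(g(-8)) + 40127) = (28254 + 28694)/(4*((-8)²)² + 40127) = 56948/(4*64² + 40127) = 56948/(4*4096 + 40127) = 56948/(16384 + 40127) = 56948/56511 = 56948*(1/56511) = 2476/2457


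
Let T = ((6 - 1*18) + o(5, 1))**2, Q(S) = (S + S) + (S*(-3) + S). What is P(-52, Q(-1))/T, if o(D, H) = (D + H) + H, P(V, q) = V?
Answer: -52/25 ≈ -2.0800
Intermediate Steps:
Q(S) = 0 (Q(S) = 2*S + (-3*S + S) = 2*S - 2*S = 0)
o(D, H) = D + 2*H
T = 25 (T = ((6 - 1*18) + (5 + 2*1))**2 = ((6 - 18) + (5 + 2))**2 = (-12 + 7)**2 = (-5)**2 = 25)
P(-52, Q(-1))/T = -52/25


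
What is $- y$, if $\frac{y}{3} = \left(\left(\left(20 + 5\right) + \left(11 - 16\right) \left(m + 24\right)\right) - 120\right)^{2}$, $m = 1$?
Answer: $-145200$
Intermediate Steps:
$y = 145200$ ($y = 3 \left(\left(\left(20 + 5\right) + \left(11 - 16\right) \left(1 + 24\right)\right) - 120\right)^{2} = 3 \left(\left(25 - 125\right) - 120\right)^{2} = 3 \left(-100 - 120\right)^{2} = 3 \left(-220\right)^{2} = 3 \cdot 48400 = 145200$)
$- y = \left(-1\right) 145200 = -145200$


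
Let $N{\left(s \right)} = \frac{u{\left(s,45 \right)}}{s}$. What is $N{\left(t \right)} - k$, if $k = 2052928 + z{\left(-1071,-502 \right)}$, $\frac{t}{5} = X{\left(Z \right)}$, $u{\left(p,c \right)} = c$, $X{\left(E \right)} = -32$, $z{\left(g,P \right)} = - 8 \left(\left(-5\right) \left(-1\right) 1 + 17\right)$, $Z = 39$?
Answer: $- \frac{65688073}{32} \approx -2.0528 \cdot 10^{6}$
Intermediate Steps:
$z{\left(g,P \right)} = -176$ ($z{\left(g,P \right)} = - 8 \left(5 \cdot 1 + 17\right) = - 8 \left(5 + 17\right) = \left(-8\right) 22 = -176$)
$t = -160$ ($t = 5 \left(-32\right) = -160$)
$k = 2052752$ ($k = 2052928 - 176 = 2052752$)
$N{\left(s \right)} = \frac{45}{s}$
$N{\left(t \right)} - k = \frac{45}{-160} - 2052752 = 45 \left(- \frac{1}{160}\right) - 2052752 = - \frac{9}{32} - 2052752 = - \frac{65688073}{32}$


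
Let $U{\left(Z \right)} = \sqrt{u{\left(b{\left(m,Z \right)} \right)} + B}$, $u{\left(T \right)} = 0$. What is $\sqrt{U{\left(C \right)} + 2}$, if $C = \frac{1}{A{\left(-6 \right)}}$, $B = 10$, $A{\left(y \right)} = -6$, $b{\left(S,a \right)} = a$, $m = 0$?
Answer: $\sqrt{2 + \sqrt{10}} \approx 2.2721$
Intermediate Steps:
$C = - \frac{1}{6}$ ($C = \frac{1}{-6} = - \frac{1}{6} \approx -0.16667$)
$U{\left(Z \right)} = \sqrt{10}$ ($U{\left(Z \right)} = \sqrt{0 + 10} = \sqrt{10}$)
$\sqrt{U{\left(C \right)} + 2} = \sqrt{\sqrt{10} + 2} = \sqrt{2 + \sqrt{10}}$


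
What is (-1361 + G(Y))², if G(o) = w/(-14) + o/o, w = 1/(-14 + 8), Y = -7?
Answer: 13050549121/7056 ≈ 1.8496e+6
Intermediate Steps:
w = -⅙ (w = 1/(-6) = -⅙ ≈ -0.16667)
G(o) = 85/84 (G(o) = -⅙/(-14) + o/o = -⅙*(-1/14) + 1 = 1/84 + 1 = 85/84)
(-1361 + G(Y))² = (-1361 + 85/84)² = (-114239/84)² = 13050549121/7056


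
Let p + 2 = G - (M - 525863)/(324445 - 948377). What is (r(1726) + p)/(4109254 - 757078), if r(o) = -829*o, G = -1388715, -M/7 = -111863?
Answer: -293203385999/348588312672 ≈ -0.84112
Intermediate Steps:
M = 783041 (M = -7*(-111863) = 783041)
p = -433232359033/311966 (p = -2 + (-1388715 - (783041 - 525863)/(324445 - 948377)) = -2 + (-1388715 - 257178/(-623932)) = -2 + (-1388715 - 257178*(-1)/623932) = -2 + (-1388715 - 1*(-128589/311966)) = -2 + (-1388715 + 128589/311966) = -2 - 433231735101/311966 = -433232359033/311966 ≈ -1.3887e+6)
(r(1726) + p)/(4109254 - 757078) = (-829*1726 - 433232359033/311966)/(4109254 - 757078) = (-1430854 - 433232359033/311966)/3352176 = -879610157997/311966*1/3352176 = -293203385999/348588312672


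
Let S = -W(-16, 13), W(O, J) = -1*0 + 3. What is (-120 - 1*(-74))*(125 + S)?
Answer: -5612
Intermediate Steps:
W(O, J) = 3 (W(O, J) = 0 + 3 = 3)
S = -3 (S = -1*3 = -3)
(-120 - 1*(-74))*(125 + S) = (-120 - 1*(-74))*(125 - 3) = (-120 + 74)*122 = -46*122 = -5612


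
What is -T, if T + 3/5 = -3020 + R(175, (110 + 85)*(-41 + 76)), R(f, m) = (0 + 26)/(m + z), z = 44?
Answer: 103742377/34345 ≈ 3020.6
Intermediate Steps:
R(f, m) = 26/(44 + m) (R(f, m) = (0 + 26)/(m + 44) = 26/(44 + m))
T = -103742377/34345 (T = -⅗ + (-3020 + 26/(44 + (110 + 85)*(-41 + 76))) = -⅗ + (-3020 + 26/(44 + 195*35)) = -⅗ + (-3020 + 26/(44 + 6825)) = -⅗ + (-3020 + 26/6869) = -⅗ - 20744354/6869 = -103742377/34345 ≈ -3020.6)
-T = -1*(-103742377/34345) = 103742377/34345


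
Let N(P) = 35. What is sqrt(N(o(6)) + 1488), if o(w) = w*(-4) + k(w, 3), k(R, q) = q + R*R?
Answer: sqrt(1523) ≈ 39.026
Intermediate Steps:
k(R, q) = q + R**2
o(w) = 3 + w**2 - 4*w (o(w) = w*(-4) + (3 + w**2) = -4*w + (3 + w**2) = 3 + w**2 - 4*w)
sqrt(N(o(6)) + 1488) = sqrt(35 + 1488) = sqrt(1523)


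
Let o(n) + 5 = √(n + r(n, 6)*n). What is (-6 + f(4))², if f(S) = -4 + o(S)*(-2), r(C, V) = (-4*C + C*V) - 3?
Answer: 96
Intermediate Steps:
r(C, V) = -3 - 4*C + C*V
o(n) = -5 + √(n + n*(-3 + 2*n)) (o(n) = -5 + √(n + (-3 - 4*n + n*6)*n) = -5 + √(n + (-3 - 4*n + 6*n)*n) = -5 + √(n + (-3 + 2*n)*n) = -5 + √(n + n*(-3 + 2*n)))
f(S) = 6 - 2*√2*√(S*(-1 + S)) (f(S) = -4 + (-5 + √2*√(S*(-1 + S)))*(-2) = -4 + (10 - 2*√2*√(S*(-1 + S))) = 6 - 2*√2*√(S*(-1 + S)))
(-6 + f(4))² = (-6 + (6 - 2*√2*√(4*(-1 + 4))))² = (-6 + (6 - 2*√2*√(4*3)))² = (-6 + (6 - 2*√2*√12))² = (-6 + (6 - 2*√2*2*√3))² = (-6 + (6 - 4*√6))² = (-4*√6)² = 96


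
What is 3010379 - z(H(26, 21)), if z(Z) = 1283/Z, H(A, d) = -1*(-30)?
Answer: 90310087/30 ≈ 3.0103e+6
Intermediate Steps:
H(A, d) = 30
3010379 - z(H(26, 21)) = 3010379 - 1283/30 = 90310087/30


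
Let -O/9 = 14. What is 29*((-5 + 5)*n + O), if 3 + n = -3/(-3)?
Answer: -3654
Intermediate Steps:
O = -126 (O = -9*14 = -126)
n = -2 (n = -3 - 3/(-3) = -3 - 3*(-⅓) = -3 + 1 = -2)
29*((-5 + 5)*n + O) = 29*((-5 + 5)*(-2) - 126) = 29*(0*(-2) - 126) = 29*(0 - 126) = 29*(-126) = -3654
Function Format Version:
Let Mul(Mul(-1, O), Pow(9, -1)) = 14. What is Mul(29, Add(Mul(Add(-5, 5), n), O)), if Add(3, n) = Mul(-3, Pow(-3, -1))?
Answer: -3654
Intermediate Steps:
O = -126 (O = Mul(-9, 14) = -126)
n = -2 (n = Add(-3, Mul(-3, Pow(-3, -1))) = Add(-3, Mul(-3, Rational(-1, 3))) = Add(-3, 1) = -2)
Mul(29, Add(Mul(Add(-5, 5), n), O)) = Mul(29, Add(Mul(Add(-5, 5), -2), -126)) = Mul(29, Add(Mul(0, -2), -126)) = Mul(29, Add(0, -126)) = Mul(29, -126) = -3654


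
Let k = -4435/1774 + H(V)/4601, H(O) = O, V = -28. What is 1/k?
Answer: -9202/23061 ≈ -0.39903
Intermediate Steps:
k = -23061/9202 (k = -4435/1774 - 28/4601 = -4435*1/1774 - 28*1/4601 = -5/2 - 28/4601 = -23061/9202 ≈ -2.5061)
1/k = 1/(-23061/9202) = -9202/23061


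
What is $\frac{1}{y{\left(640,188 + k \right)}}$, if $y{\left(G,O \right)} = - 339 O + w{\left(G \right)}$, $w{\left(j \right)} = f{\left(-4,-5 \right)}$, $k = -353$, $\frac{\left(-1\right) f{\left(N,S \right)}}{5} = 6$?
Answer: $\frac{1}{55905} \approx 1.7887 \cdot 10^{-5}$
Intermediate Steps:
$f{\left(N,S \right)} = -30$ ($f{\left(N,S \right)} = \left(-5\right) 6 = -30$)
$w{\left(j \right)} = -30$
$y{\left(G,O \right)} = -30 - 339 O$ ($y{\left(G,O \right)} = - 339 O - 30 = -30 - 339 O$)
$\frac{1}{y{\left(640,188 + k \right)}} = \frac{1}{-30 - 339 \left(188 - 353\right)} = \frac{1}{-30 - -55935} = \frac{1}{-30 + 55935} = \frac{1}{55905}$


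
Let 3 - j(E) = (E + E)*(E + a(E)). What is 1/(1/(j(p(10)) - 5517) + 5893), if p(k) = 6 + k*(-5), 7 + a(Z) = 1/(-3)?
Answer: 30094/177343939 ≈ 0.00016969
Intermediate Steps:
a(Z) = -22/3 (a(Z) = -7 + 1/(-3) = -7 - ⅓ = -22/3)
p(k) = 6 - 5*k
j(E) = 3 - 2*E*(-22/3 + E) (j(E) = 3 - (E + E)*(E - 22/3) = 3 - 2*E*(-22/3 + E))
1/(1/(j(p(10)) - 5517) + 5893) = 1/(1/((3 - 2*(6 - 5*10)² + 44*(6 - 5*10)/3) - 5517) + 5893) = 1/(1/((3 - 2*(6 - 50)² + 44*(6 - 50)/3) - 5517) + 5893) = 1/(1/((3 - 2*(-44)² + (44/3)*(-44)) - 5517) + 5893) = 1/(1/((3 - 2*1936 - 1936/3) - 5517) + 5893) = 1/(1/((3 - 3872 - 1936/3) - 5517) + 5893) = 1/(1/(-13543/3 - 5517) + 5893) = 1/(1/(-30094/3) + 5893) = 1/(-3/30094 + 5893) = 1/(177343939/30094) = 30094/177343939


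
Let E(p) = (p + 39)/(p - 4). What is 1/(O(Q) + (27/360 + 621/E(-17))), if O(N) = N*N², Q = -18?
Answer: -440/2826867 ≈ -0.00015565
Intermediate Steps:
E(p) = (39 + p)/(-4 + p)
O(N) = N³
1/(O(Q) + (27/360 + 621/E(-17))) = 1/((-18)³ + (27/360 + 621/(((39 - 17)/(-4 - 17))))) = 1/(-5832 + (27*(1/360) + 621/((22/(-21))))) = 1/(-5832 + (3/40 + 621/((-1/21*22)))) = 1/(-5832 + (3/40 + 621/(-22/21))) = 1/(-5832 + (3/40 + 621*(-21/22))) = 1/(-5832 + (3/40 - 13041/22)) = 1/(-5832 - 260787/440) = 1/(-2826867/440) = -440/2826867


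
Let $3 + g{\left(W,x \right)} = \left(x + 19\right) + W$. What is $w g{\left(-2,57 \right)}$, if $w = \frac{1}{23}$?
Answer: $\frac{71}{23} \approx 3.087$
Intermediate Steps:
$g{\left(W,x \right)} = 16 + W + x$ ($g{\left(W,x \right)} = -3 + \left(\left(x + 19\right) + W\right) = -3 + \left(\left(19 + x\right) + W\right) = -3 + \left(19 + W + x\right) = 16 + W + x$)
$w = \frac{1}{23} \approx 0.043478$
$w g{\left(-2,57 \right)} = \frac{16 - 2 + 57}{23} = \frac{1}{23} \cdot 71 = \frac{71}{23}$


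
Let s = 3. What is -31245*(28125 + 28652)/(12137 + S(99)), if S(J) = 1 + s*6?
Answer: -591332455/4052 ≈ -1.4594e+5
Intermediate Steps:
S(J) = 19 (S(J) = 1 + 3*6 = 1 + 18 = 19)
-31245*(28125 + 28652)/(12137 + S(99)) = -31245*(28125 + 28652)/(12137 + 19) = -31245/(12156/56777) = -31245/(12156*(1/56777)) = -31245/12156/56777 = -31245*56777/12156 = -591332455/4052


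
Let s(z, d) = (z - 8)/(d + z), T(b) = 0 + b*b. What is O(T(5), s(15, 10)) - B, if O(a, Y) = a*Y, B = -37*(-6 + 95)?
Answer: 3300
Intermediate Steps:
T(b) = b**2 (T(b) = 0 + b**2 = b**2)
B = -3293 (B = -37*89 = -3293)
s(z, d) = (-8 + z)/(d + z)
O(a, Y) = Y*a
O(T(5), s(15, 10)) - B = ((-8 + 15)/(10 + 15))*5**2 - 1*(-3293) = (7/25)*25 + 3293 = 7 + 3293 = 3300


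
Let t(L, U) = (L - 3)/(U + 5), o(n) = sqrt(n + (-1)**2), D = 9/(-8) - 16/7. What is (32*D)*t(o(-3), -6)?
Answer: -2292/7 + 764*I*sqrt(2)/7 ≈ -327.43 + 154.35*I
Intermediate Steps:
D = -191/56 (D = 9*(-1/8) - 16*1/7 = -9/8 - 16/7 = -191/56 ≈ -3.4107)
o(n) = sqrt(1 + n) (o(n) = sqrt(n + 1) = sqrt(1 + n))
t(L, U) = (-3 + L)/(5 + U)
(32*D)*t(o(-3), -6) = (32*(-191/56))*((-3 + sqrt(1 - 3))/(5 - 6)) = -764*(-3 + sqrt(-2))/(7*(-1)) = -(-764)*(-3 + I*sqrt(2))/7 = -764*(3 - I*sqrt(2))/7 = -2292/7 + 764*I*sqrt(2)/7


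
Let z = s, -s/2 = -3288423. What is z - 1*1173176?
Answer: 5403670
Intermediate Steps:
s = 6576846 (s = -2*(-3288423) = 6576846)
z = 6576846
z - 1*1173176 = 6576846 - 1*1173176 = 6576846 - 1173176 = 5403670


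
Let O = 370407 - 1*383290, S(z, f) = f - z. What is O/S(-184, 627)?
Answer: -12883/811 ≈ -15.885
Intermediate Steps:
O = -12883 (O = 370407 - 383290 = -12883)
O/S(-184, 627) = -12883/(627 - 1*(-184)) = -12883/(627 + 184) = -12883/811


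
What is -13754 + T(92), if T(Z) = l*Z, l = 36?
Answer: -10442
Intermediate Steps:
T(Z) = 36*Z
-13754 + T(92) = -13754 + 36*92 = -13754 + 3312 = -10442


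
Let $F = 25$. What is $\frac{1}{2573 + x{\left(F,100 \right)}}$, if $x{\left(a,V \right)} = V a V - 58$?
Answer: $\frac{1}{252515} \approx 3.9602 \cdot 10^{-6}$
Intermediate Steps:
$x{\left(a,V \right)} = -58 + a V^{2}$ ($x{\left(a,V \right)} = a V^{2} - 58 = -58 + a V^{2}$)
$\frac{1}{2573 + x{\left(F,100 \right)}} = \frac{1}{2573 - \left(58 - 25 \cdot 100^{2}\right)} = \frac{1}{2573 + \left(-58 + 25 \cdot 10000\right)} = \frac{1}{2573 + \left(-58 + 250000\right)} = \frac{1}{2573 + 249942} = \frac{1}{252515}$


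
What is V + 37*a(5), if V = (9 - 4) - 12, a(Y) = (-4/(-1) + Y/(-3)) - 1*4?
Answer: -206/3 ≈ -68.667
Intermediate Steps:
a(Y) = -Y/3 (a(Y) = (-4*(-1) + Y*(-⅓)) - 4 = (4 - Y/3) - 4 = -Y/3)
V = -7 (V = 5 - 12 = -7)
V + 37*a(5) = -7 + 37*(-⅓*5) = -7 + 37*(-5/3) = -7 - 185/3 = -206/3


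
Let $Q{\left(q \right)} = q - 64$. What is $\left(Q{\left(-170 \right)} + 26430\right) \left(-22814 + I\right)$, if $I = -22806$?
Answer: $-1195061520$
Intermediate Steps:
$Q{\left(q \right)} = -64 + q$
$\left(Q{\left(-170 \right)} + 26430\right) \left(-22814 + I\right) = \left(\left(-64 - 170\right) + 26430\right) \left(-22814 - 22806\right) = \left(-234 + 26430\right) \left(-45620\right) = 26196 \left(-45620\right) = -1195061520$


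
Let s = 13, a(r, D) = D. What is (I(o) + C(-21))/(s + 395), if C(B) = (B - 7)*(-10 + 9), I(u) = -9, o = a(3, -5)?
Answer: 19/408 ≈ 0.046569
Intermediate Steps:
o = -5
C(B) = 7 - B (C(B) = (-7 + B)*(-1) = 7 - B)
(I(o) + C(-21))/(s + 395) = (-9 + (7 - 1*(-21)))/(13 + 395) = (-9 + (7 + 21))/408 = (-9 + 28)*(1/408) = 19*(1/408) = 19/408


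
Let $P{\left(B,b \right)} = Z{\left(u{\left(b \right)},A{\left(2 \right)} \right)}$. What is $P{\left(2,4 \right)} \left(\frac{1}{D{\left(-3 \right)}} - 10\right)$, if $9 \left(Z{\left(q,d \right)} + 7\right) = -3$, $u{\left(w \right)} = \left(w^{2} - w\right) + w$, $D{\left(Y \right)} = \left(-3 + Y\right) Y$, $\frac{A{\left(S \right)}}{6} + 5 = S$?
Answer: $\frac{1969}{27} \approx 72.926$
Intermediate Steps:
$A{\left(S \right)} = -30 + 6 S$
$D{\left(Y \right)} = Y \left(-3 + Y\right)$
$u{\left(w \right)} = w^{2}$
$Z{\left(q,d \right)} = - \frac{22}{3}$ ($Z{\left(q,d \right)} = -7 + \frac{1}{9} \left(-3\right) = -7 - \frac{1}{3} = - \frac{22}{3}$)
$P{\left(B,b \right)} = - \frac{22}{3}$
$P{\left(2,4 \right)} \left(\frac{1}{D{\left(-3 \right)}} - 10\right) = - \frac{22 \left(\frac{1}{\left(-3\right) \left(-3 - 3\right)} - 10\right)}{3} = - \frac{22 \left(\frac{1}{\left(-3\right) \left(-6\right)} - 10\right)}{3} = - \frac{22 \left(\frac{1}{18} - 10\right)}{3} = \left(- \frac{22}{3}\right) \left(- \frac{179}{18}\right) = \frac{1969}{27}$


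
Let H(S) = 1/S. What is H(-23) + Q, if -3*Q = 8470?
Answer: -194813/69 ≈ -2823.4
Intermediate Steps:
Q = -8470/3 (Q = -⅓*8470 = -8470/3 ≈ -2823.3)
H(-23) + Q = 1/(-23) - 8470/3 = -1/23 - 8470/3 = -194813/69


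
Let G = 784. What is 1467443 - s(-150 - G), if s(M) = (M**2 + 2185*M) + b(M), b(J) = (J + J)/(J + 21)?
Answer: 2406553833/913 ≈ 2.6359e+6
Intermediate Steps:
b(J) = 2*J/(21 + J) (b(J) = (2*J)/(21 + J) = 2*J/(21 + J))
s(M) = M**2 + 2185*M + 2*M/(21 + M) (s(M) = (M**2 + 2185*M) + 2*M/(21 + M) = M**2 + 2185*M + 2*M/(21 + M))
1467443 - s(-150 - G) = 1467443 - (-150 - 1*784)*(2 + (21 + (-150 - 1*784))*(2185 + (-150 - 1*784)))/(21 + (-150 - 1*784)) = 1467443 - (-150 - 784)*(2 + (21 + (-150 - 784))*(2185 + (-150 - 784)))/(21 + (-150 - 784)) = 1467443 - (-934)*(2 + (21 - 934)*(2185 - 934))/(21 - 934) = 1467443 - (-934)*(2 - 913*1251)/(-913) = 1467443 - (-934)*(-1)*(2 - 1142163)/913 = 1467443 - (-934)*(-1)*(-1142161)/913 = 1467443 - 1*(-1066778374/913) = 1467443 + 1066778374/913 = 2406553833/913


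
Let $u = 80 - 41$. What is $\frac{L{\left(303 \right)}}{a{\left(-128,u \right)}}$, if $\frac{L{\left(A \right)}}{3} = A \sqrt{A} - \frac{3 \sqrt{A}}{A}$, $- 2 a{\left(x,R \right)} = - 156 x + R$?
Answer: $- \frac{4708 \sqrt{303}}{51813} \approx -1.5817$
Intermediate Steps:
$u = 39$
$a{\left(x,R \right)} = 78 x - \frac{R}{2}$ ($a{\left(x,R \right)} = - \frac{- 156 x + R}{2} = - \frac{R - 156 x}{2} = 78 x - \frac{R}{2}$)
$L{\left(A \right)} = - \frac{9}{\sqrt{A}} + 3 A^{\frac{3}{2}}$ ($L{\left(A \right)} = 3 \left(A \sqrt{A} - \frac{3 \sqrt{A}}{A}\right) = 3 \left(A^{\frac{3}{2}} - \frac{3}{\sqrt{A}}\right) = - \frac{9}{\sqrt{A}} + 3 A^{\frac{3}{2}}$)
$\frac{L{\left(303 \right)}}{a{\left(-128,u \right)}} = \frac{3 \frac{1}{\sqrt{303}} \left(-3 + 303^{2}\right)}{78 \left(-128\right) - \frac{39}{2}} = \frac{3 \frac{\sqrt{303}}{303} \left(-3 + 91809\right)}{-9984 - \frac{39}{2}} = \frac{3 \frac{\sqrt{303}}{303} \cdot 91806}{- \frac{20007}{2}} = \frac{91806 \sqrt{303}}{101} \left(- \frac{2}{20007}\right) = - \frac{4708 \sqrt{303}}{51813}$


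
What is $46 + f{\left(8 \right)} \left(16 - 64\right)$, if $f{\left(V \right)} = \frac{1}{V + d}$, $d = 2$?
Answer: $\frac{206}{5} \approx 41.2$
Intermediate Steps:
$f{\left(V \right)} = \frac{1}{2 + V}$ ($f{\left(V \right)} = \frac{1}{V + 2} = \frac{1}{2 + V}$)
$46 + f{\left(8 \right)} \left(16 - 64\right) = 46 + \frac{16 - 64}{2 + 8} = 46 + \frac{1}{10} \left(-48\right) = 46 - \frac{24}{5} = \frac{206}{5}$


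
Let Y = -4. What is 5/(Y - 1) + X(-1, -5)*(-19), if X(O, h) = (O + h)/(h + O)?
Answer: -20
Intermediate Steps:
X(O, h) = 1 (X(O, h) = (O + h)/(O + h) = 1)
5/(Y - 1) + X(-1, -5)*(-19) = 5/(-4 - 1) + 1*(-19) = 5/(-5) - 19 = -⅕*5 - 19 = -1 - 19 = -20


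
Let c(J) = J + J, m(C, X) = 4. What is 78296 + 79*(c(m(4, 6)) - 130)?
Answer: 68658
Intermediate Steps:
c(J) = 2*J
78296 + 79*(c(m(4, 6)) - 130) = 78296 + 79*(2*4 - 130) = 78296 + 79*(8 - 130) = 78296 + 79*(-122) = 78296 - 9638 = 68658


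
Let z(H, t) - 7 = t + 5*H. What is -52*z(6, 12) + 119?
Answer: -2429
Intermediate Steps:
z(H, t) = 7 + t + 5*H (z(H, t) = 7 + (t + 5*H) = 7 + t + 5*H)
-52*z(6, 12) + 119 = -52*(7 + 12 + 5*6) + 119 = -52*(7 + 12 + 30) + 119 = -52*49 + 119 = -2548 + 119 = -2429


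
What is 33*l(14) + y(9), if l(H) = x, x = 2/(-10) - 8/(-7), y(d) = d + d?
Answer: 1719/35 ≈ 49.114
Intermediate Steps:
y(d) = 2*d
x = 33/35 (x = 2*(-⅒) - 8*(-⅐) = -⅕ + 8/7 = 33/35 ≈ 0.94286)
l(H) = 33/35
33*l(14) + y(9) = 33*(33/35) + 2*9 = 1089/35 + 18 = 1719/35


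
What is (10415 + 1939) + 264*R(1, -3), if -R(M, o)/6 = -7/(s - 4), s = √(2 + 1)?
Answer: 116250/13 - 11088*√3/13 ≈ 7465.0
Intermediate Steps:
s = √3 ≈ 1.7320
R(M, o) = 42/(-4 + √3) (R(M, o) = -(-42)/(√3 - 4) = -(-42)/(-4 + √3) = 42/(-4 + √3))
(10415 + 1939) + 264*R(1, -3) = (10415 + 1939) + 264*(-168/13 - 42*√3/13) = 12354 + (-44352/13 - 11088*√3/13) = 116250/13 - 11088*√3/13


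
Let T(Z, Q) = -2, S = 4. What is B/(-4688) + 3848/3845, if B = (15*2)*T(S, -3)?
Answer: 4567531/4506340 ≈ 1.0136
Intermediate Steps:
B = -60 (B = (15*2)*(-2) = 30*(-2) = -60)
B/(-4688) + 3848/3845 = -60/(-4688) + 3848/3845 = -60*(-1/4688) + 3848*(1/3845) = 15/1172 + 3848/3845 = 4567531/4506340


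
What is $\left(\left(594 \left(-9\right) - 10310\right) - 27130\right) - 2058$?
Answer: $-44844$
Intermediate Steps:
$\left(\left(594 \left(-9\right) - 10310\right) - 27130\right) - 2058 = \left(\left(-5346 - 10310\right) - 27130\right) - 2058 = \left(-15656 - 27130\right) - 2058 = -42786 - 2058 = -44844$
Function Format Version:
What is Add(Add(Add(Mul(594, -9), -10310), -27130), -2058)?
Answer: -44844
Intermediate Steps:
Add(Add(Add(Mul(594, -9), -10310), -27130), -2058) = Add(Add(Add(-5346, -10310), -27130), -2058) = Add(Add(-15656, -27130), -2058) = Add(-42786, -2058) = -44844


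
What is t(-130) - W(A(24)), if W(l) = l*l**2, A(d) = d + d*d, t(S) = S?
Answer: -216000130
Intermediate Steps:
A(d) = d + d**2
W(l) = l**3
t(-130) - W(A(24)) = -130 - (24*(1 + 24))**3 = -130 - (24*25)**3 = -130 - 1*600**3 = -130 - 1*216000000 = -130 - 216000000 = -216000130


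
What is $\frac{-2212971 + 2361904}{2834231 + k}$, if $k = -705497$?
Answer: $\frac{148933}{2128734} \approx 0.069963$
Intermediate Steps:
$\frac{-2212971 + 2361904}{2834231 + k} = \frac{-2212971 + 2361904}{2834231 - 705497} = \frac{148933}{2128734}$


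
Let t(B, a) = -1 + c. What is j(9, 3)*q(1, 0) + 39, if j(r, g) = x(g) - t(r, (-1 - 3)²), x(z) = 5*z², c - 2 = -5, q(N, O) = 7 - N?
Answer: 333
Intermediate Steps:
c = -3 (c = 2 - 5 = -3)
t(B, a) = -4 (t(B, a) = -1 - 3 = -4)
j(r, g) = 4 + 5*g² (j(r, g) = 5*g² - 1*(-4) = 5*g² + 4 = 4 + 5*g²)
j(9, 3)*q(1, 0) + 39 = (4 + 5*3²)*(7 - 1*1) + 39 = (4 + 5*9)*(7 - 1) + 39 = (4 + 45)*6 + 39 = 49*6 + 39 = 294 + 39 = 333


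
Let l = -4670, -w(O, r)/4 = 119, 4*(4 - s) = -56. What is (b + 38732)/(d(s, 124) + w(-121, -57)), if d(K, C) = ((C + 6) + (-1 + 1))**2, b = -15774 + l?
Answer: 2286/2053 ≈ 1.1135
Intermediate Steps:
s = 18 (s = 4 - 1/4*(-56) = 4 + 14 = 18)
w(O, r) = -476 (w(O, r) = -4*119 = -476)
b = -20444 (b = -15774 - 4670 = -20444)
d(K, C) = (6 + C)**2 (d(K, C) = ((6 + C) + 0)**2 = (6 + C)**2)
(b + 38732)/(d(s, 124) + w(-121, -57)) = (-20444 + 38732)/((6 + 124)**2 - 476) = 18288/(130**2 - 476) = 18288/(16900 - 476) = 18288/16424 = 18288*(1/16424) = 2286/2053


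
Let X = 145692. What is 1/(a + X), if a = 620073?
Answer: 1/765765 ≈ 1.3059e-6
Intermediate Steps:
1/(a + X) = 1/(620073 + 145692) = 1/765765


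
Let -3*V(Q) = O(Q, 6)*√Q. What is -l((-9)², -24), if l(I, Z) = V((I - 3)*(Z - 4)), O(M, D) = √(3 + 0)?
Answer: 2*I*√182 ≈ 26.981*I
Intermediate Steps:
O(M, D) = √3
V(Q) = -√3*√Q/3
l(I, Z) = -√3*√((-4 + Z)*(-3 + I))/3 (l(I, Z) = -√3*√((I - 3)*(Z - 4))/3 = -√3*√((-3 + I)*(-4 + Z))/3 = -√3*√((-4 + Z)*(-3 + I))/3)
-l((-9)², -24) = -(-1)*√(36 - 12*(-9)² - 9*(-24) + 3*(-9)²*(-24))/3 = -(-1)*√(36 - 12*81 + 216 + 3*81*(-24))/3 = -(-1)*√(36 - 972 + 216 - 5832)/3 = -(-1)*√(-6552)/3 = -(-1)*6*I*√182/3 = -(-2)*I*√182 = 2*I*√182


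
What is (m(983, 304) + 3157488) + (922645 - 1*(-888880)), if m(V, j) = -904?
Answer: 4968109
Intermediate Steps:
(m(983, 304) + 3157488) + (922645 - 1*(-888880)) = (-904 + 3157488) + (922645 - 1*(-888880)) = 3156584 + (922645 + 888880) = 3156584 + 1811525 = 4968109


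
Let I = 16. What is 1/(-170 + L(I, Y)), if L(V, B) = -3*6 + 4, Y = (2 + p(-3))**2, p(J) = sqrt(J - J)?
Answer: -1/184 ≈ -0.0054348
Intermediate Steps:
p(J) = 0 (p(J) = sqrt(0) = 0)
Y = 4 (Y = (2 + 0)**2 = 2**2 = 4)
L(V, B) = -14 (L(V, B) = -18 + 4 = -14)
1/(-170 + L(I, Y)) = 1/(-170 - 14) = 1/(-184) = -1/184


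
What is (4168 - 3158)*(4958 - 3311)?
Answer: 1663470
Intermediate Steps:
(4168 - 3158)*(4958 - 3311) = 1010*1647 = 1663470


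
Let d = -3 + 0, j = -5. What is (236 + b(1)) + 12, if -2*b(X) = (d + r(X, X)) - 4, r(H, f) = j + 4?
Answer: 252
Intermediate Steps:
r(H, f) = -1 (r(H, f) = -5 + 4 = -1)
d = -3
b(X) = 4 (b(X) = -((-3 - 1) - 4)/2 = -(-4 - 4)/2 = -½*(-8) = 4)
(236 + b(1)) + 12 = (236 + 4) + 12 = 240 + 12 = 252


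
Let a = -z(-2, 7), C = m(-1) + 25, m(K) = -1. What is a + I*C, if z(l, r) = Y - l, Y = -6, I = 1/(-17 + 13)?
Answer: -2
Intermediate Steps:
I = -¼ (I = 1/(-4) = -¼ ≈ -0.25000)
z(l, r) = -6 - l
C = 24 (C = -1 + 25 = 24)
a = 4 (a = -(-6 - 1*(-2)) = -(-6 + 2) = -1*(-4) = 4)
a + I*C = 4 - ¼*24 = 4 - 6 = -2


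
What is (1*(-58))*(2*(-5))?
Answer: 580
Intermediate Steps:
(1*(-58))*(2*(-5)) = -58*(-10) = 580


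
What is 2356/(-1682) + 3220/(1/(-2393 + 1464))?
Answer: -2515751758/841 ≈ -2.9914e+6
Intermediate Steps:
2356/(-1682) + 3220/(1/(-2393 + 1464)) = 2356*(-1/1682) + 3220/(1/(-929)) = -1178/841 + 3220/(-1/929) = -1178/841 + 3220*(-929) = -1178/841 - 2991380 = -2515751758/841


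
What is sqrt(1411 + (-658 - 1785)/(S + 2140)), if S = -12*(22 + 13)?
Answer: 11*sqrt(8615910)/860 ≈ 37.544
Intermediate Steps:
S = -420 (S = -12*35 = -420)
sqrt(1411 + (-658 - 1785)/(S + 2140)) = sqrt(1411 + (-658 - 1785)/(-420 + 2140)) = sqrt(1411 - 2443/1720) = sqrt(2424477/1720) = 11*sqrt(8615910)/860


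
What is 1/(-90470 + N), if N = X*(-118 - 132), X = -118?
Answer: -1/60970 ≈ -1.6402e-5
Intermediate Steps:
N = 29500 (N = -118*(-118 - 132) = -118*(-250) = 29500)
1/(-90470 + N) = 1/(-90470 + 29500) = 1/(-60970) = -1/60970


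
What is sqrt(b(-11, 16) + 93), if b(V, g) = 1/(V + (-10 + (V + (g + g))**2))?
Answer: sqrt(4101405)/210 ≈ 9.6438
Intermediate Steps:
b(V, g) = 1/(-10 + V + (V + 2*g)**2) (b(V, g) = 1/(V + (-10 + (V + 2*g)**2)) = 1/(-10 + V + (V + 2*g)**2))
sqrt(b(-11, 16) + 93) = sqrt(1/(-10 - 11 + (-11 + 2*16)**2) + 93) = sqrt(1/(-10 - 11 + (-11 + 32)**2) + 93) = sqrt(1/(-10 - 11 + 21**2) + 93) = sqrt(1/(-10 - 11 + 441) + 93) = sqrt(1/420 + 93) = sqrt(39061/420) = sqrt(4101405)/210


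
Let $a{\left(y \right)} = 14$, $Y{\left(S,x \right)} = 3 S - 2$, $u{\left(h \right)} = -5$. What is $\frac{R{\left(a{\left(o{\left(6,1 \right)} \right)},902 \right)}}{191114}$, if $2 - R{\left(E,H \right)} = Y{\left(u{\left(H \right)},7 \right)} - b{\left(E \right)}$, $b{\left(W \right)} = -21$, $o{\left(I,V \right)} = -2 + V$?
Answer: $- \frac{1}{95557} \approx -1.0465 \cdot 10^{-5}$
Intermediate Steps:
$Y{\left(S,x \right)} = -2 + 3 S$
$R{\left(E,H \right)} = -2$ ($R{\left(E,H \right)} = 2 - \left(\left(-2 + 3 \left(-5\right)\right) - -21\right) = 2 - \left(\left(-2 - 15\right) + 21\right) = 2 - \left(-17 + 21\right) = 2 - 4 = -2$)
$\frac{R{\left(a{\left(o{\left(6,1 \right)} \right)},902 \right)}}{191114} = - \frac{2}{191114} = \left(-2\right) \frac{1}{191114} = - \frac{1}{95557}$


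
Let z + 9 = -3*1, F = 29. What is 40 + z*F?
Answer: -308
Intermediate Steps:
z = -12 (z = -9 - 3*1 = -9 - 3 = -12)
40 + z*F = 40 - 12*29 = 40 - 348 = -308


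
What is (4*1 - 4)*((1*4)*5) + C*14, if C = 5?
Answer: 70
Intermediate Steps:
(4*1 - 4)*((1*4)*5) + C*14 = (4*1 - 4)*((1*4)*5) + 5*14 = (4 - 4)*(4*5) + 70 = 0*20 + 70 = 0 + 70 = 70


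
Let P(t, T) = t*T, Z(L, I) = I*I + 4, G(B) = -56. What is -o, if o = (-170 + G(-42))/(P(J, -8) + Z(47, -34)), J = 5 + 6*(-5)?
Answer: 113/680 ≈ 0.16618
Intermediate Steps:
J = -25 (J = 5 - 30 = -25)
Z(L, I) = 4 + I**2 (Z(L, I) = I**2 + 4 = 4 + I**2)
P(t, T) = T*t
o = -113/680 (o = (-170 - 56)/(-8*(-25) + (4 + (-34)**2)) = -226/(200 + (4 + 1156)) = -226/(200 + 1160) = -226/1360 = -226*1/1360 = -113/680 ≈ -0.16618)
-o = -1*(-113/680) = 113/680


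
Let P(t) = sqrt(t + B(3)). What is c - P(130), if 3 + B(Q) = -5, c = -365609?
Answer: -365609 - sqrt(122) ≈ -3.6562e+5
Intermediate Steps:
B(Q) = -8 (B(Q) = -3 - 5 = -8)
P(t) = sqrt(-8 + t) (P(t) = sqrt(t - 8) = sqrt(-8 + t))
c - P(130) = -365609 - sqrt(-8 + 130) = -365609 - sqrt(122)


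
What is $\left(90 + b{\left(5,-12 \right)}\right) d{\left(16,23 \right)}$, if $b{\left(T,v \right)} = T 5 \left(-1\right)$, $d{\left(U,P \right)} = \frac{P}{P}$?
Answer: $65$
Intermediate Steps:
$d{\left(U,P \right)} = 1$
$b{\left(T,v \right)} = - 5 T$ ($b{\left(T,v \right)} = 5 T \left(-1\right) = - 5 T$)
$\left(90 + b{\left(5,-12 \right)}\right) d{\left(16,23 \right)} = \left(90 - 25\right) 1 = 65 \cdot 1 = 65$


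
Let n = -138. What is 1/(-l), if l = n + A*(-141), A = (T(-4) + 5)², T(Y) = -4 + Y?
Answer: 1/1407 ≈ 0.00071073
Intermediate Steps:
A = 9 (A = ((-4 - 4) + 5)² = (-8 + 5)² = (-3)² = 9)
l = -1407 (l = -138 + 9*(-141) = -138 - 1269 = -1407)
1/(-l) = 1/(-1*(-1407)) = 1/1407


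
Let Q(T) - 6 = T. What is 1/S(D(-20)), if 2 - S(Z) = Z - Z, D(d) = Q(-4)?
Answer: 1/2 ≈ 0.50000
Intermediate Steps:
Q(T) = 6 + T
D(d) = 2 (D(d) = 6 - 4 = 2)
S(Z) = 2 (S(Z) = 2 - (Z - Z) = 2 - 1*0 = 2 + 0 = 2)
1/S(D(-20)) = 1/2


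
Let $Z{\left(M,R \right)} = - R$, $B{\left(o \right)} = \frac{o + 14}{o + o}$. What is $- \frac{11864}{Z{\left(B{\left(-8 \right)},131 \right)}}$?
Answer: $\frac{11864}{131} \approx 90.565$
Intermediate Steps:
$B{\left(o \right)} = \frac{14 + o}{2 o}$
$- \frac{11864}{Z{\left(B{\left(-8 \right)},131 \right)}} = - \frac{11864}{\left(-1\right) 131} = - \frac{11864}{-131} = \left(-11864\right) \left(- \frac{1}{131}\right) = \frac{11864}{131}$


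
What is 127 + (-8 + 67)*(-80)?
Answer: -4593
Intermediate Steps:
127 + (-8 + 67)*(-80) = 127 + 59*(-80) = 127 - 4720 = -4593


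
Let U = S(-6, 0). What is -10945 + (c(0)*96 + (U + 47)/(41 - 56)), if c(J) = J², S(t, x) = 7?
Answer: -54743/5 ≈ -10949.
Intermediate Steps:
U = 7
-10945 + (c(0)*96 + (U + 47)/(41 - 56)) = -10945 + (0²*96 + (7 + 47)/(41 - 56)) = -10945 + (0*96 + 54/(-15)) = -10945 + (0 + 54*(-1/15)) = -10945 + (0 - 18/5) = -10945 - 18/5 = -54743/5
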